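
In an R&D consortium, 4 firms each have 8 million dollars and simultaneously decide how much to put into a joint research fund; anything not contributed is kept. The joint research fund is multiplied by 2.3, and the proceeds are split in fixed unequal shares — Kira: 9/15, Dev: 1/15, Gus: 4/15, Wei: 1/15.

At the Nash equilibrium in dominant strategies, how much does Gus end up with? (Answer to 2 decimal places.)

A player with share s gets back 2.3·s per unit contributed, so full contribution is dominant for anyone with s > 1/2.3 = 0.4348 and zero contribution is dominant for anyone below.
The only share above 0.4348 is Kira's 9/15, contributing 8; the remaining 3 contribute 0. Total contributed: 8.
Gus keeps 8 and receives 2.3 × 8 × 4/15 = 4.91 from the joint research fund, for a payoff of 12.91.

12.91 million dollars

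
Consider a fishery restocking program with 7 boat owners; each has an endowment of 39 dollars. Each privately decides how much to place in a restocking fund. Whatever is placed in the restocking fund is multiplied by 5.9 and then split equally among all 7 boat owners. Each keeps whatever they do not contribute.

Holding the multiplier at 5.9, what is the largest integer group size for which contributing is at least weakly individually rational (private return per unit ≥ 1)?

5

Private return per unit is 5.9/(group size), which is ≥ 1 whenever the group size is ≤ 5.9.
The largest such integer is 5.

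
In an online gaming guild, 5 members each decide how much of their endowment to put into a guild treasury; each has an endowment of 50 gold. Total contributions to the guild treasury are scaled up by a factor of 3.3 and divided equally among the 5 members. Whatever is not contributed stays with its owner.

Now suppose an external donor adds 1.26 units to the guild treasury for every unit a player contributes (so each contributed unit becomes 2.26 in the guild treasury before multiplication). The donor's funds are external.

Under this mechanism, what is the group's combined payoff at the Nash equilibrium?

The effective private return per unit is now 3.3 × 2.26 / 5 = 1.4916 > 1, so every player's dominant strategy flips to full contribution.
So the Nash equilibrium is full contribution by all 5; the group earns 3.3 × 2.26 × 250 = 1864.50.

1864.50 gold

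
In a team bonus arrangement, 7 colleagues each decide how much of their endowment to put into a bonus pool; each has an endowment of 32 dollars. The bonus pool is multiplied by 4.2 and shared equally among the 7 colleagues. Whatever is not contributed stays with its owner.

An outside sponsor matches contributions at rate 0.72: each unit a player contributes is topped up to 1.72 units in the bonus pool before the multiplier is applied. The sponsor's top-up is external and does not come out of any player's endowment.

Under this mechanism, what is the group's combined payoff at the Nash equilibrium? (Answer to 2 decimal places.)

1618.18 dollars

Under the mechanism each unit contributed yields 4.2 × 1.72 / 7 = 1.0320 back to its contributor per unit of net cost, which exceeds 1, making full contribution the dominant choice for everyone.
So the Nash equilibrium is full contribution by all 7; the group earns 4.2 × 1.72 × 224 = 1618.18.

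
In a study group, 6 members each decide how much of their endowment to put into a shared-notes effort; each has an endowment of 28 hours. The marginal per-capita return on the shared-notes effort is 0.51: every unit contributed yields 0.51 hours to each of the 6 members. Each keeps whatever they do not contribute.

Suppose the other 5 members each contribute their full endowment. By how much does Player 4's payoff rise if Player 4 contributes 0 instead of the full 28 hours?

13.72 hours

Switching from a contribution of 28 to 0 lets Player 4 keep an extra 28 hours, but lowers the shared-notes effort by 28, which costs Player 4 their own share of that drop: 0.51 × 28 = 14.28.
Net gain = 28 − 14.28 = 13.72. The private return per contributed unit (0.51) is below 1, so free-riding is indeed the best response regardless of what the others do.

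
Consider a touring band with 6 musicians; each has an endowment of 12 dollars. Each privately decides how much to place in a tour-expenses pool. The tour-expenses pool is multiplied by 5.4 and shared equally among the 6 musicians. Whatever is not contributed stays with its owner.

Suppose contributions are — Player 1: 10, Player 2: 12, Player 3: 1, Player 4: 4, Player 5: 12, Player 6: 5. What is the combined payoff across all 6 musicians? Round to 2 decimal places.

265.60 dollars

Total contributed: 10 + 12 + 1 + 4 + 12 + 5 = 44; total kept: 6 × 12 − 44 = 28.
The tour-expenses pool pays out 5.4 × 44 = 237.60 in aggregate.
Group total = 28 + 237.60 = 265.60.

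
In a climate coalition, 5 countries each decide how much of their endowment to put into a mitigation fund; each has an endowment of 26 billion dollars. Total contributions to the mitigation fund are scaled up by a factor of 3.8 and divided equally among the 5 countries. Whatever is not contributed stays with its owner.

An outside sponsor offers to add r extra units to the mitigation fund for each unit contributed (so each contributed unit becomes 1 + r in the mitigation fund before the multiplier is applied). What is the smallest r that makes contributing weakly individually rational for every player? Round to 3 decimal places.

0.316

With matching at rate r, one contributed unit becomes (1 + r) in the mitigation fund and returns 3.8 × (1 + r) / 5 to the contributor.
Setting this equal to 1: 1 + r = 5/3.8 = 1.3158.
So the minimum matching rate is r = 1.3158 − 1 = 0.316.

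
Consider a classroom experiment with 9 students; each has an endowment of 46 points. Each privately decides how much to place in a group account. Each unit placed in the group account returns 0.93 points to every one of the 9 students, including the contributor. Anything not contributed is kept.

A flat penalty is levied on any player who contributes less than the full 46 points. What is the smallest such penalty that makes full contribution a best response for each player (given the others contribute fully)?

3.22 points

Given the others contribute fully, the best deviation is to contribute 0 (any partial contribution still incurs the fine and gives up units whose private return 0.93 is below 1).
Deviating from 46 to 0 saves 46 points but forfeits the deviator's share of the drop in the group account: 0.93 × 46 = 42.78.
So the deviation gain is 46 − 42.78 = 3.22, and the fine must be at least 3.22 points to wipe it out.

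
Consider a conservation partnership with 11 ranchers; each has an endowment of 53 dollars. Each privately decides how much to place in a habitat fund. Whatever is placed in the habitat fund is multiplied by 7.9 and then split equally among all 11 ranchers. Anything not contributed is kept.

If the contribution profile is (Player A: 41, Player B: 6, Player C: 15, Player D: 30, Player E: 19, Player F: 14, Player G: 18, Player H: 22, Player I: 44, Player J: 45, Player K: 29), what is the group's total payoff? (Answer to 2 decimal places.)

2535.70 dollars

Total contributed: 41 + 6 + 15 + 30 + 19 + 14 + 18 + 22 + 44 + 45 + 29 = 283; total kept: 11 × 53 − 283 = 300.
The habitat fund pays out 7.9 × 283 = 2235.70 in aggregate.
Group total = 300 + 2235.70 = 2535.70.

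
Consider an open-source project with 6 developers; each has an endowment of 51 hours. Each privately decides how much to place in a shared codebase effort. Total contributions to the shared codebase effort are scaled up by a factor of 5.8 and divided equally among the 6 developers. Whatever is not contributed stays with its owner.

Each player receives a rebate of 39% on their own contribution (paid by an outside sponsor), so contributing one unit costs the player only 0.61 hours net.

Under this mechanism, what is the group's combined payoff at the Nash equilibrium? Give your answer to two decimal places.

With the mechanism, a contributed unit returns (5.8/6) / 0.61 = 1.5847 per unit of net cost to the contributor — now above 1 — so contributing fully is weakly dominant for every player.
At the Nash equilibrium everyone contributes 51. Group total payoff = 6 × (51 × 0.39 + 5.8 × 51) = 1894.14.

1894.14 hours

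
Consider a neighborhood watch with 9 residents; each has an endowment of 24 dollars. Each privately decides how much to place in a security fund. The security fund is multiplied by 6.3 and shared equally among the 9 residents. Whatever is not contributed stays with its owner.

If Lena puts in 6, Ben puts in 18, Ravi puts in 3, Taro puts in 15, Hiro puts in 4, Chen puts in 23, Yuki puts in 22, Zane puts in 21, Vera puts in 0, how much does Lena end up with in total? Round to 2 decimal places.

Total contributed: 6 + 18 + 3 + 15 + 4 + 23 + 22 + 21 + 0 = 112.
Each receives 6.3 × 112 / 9 = 78.40 from the security fund.
Lena keeps 24 − 6 = 18, so Lena's payoff is 18 + 78.40 = 96.40.

96.40 dollars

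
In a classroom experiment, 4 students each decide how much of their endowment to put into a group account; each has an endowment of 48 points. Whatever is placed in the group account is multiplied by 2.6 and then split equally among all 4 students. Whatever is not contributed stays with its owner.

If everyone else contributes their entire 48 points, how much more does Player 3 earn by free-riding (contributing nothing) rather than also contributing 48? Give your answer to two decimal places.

16.80 points

Switching from a contribution of 48 to 0 lets Player 3 keep an extra 48 points, but lowers the group account by 48, which costs Player 3 their own share of that drop: 2.6/4 × 48 = 31.20.
Net gain = 48 − 31.20 = 16.80. The private return per contributed unit (0.6500) is below 1, so free-riding is indeed the best response regardless of what the others do.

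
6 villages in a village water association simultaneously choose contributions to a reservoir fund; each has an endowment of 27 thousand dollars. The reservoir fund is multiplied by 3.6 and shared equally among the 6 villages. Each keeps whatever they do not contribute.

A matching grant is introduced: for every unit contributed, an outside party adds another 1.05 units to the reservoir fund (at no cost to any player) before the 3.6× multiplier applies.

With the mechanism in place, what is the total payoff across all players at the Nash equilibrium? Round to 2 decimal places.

Under the mechanism each unit contributed yields 3.6 × 2.05 / 6 = 1.2300 back to its contributor per unit of net cost, which exceeds 1, making full contribution the dominant choice for everyone.
At the Nash equilibrium everyone contributes 27. Group total payoff = 3.6 × 2.05 × 162 = 1195.56.

1195.56 thousand dollars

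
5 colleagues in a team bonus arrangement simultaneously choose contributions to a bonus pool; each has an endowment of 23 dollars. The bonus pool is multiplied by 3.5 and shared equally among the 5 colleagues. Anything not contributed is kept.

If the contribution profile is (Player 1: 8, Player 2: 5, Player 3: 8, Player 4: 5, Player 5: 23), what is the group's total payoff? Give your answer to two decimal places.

Total contributed: 8 + 5 + 8 + 5 + 23 = 49; total kept: 5 × 23 − 49 = 66.
The bonus pool pays out 3.5 × 49 = 171.50 in aggregate.
Group total = 66 + 171.50 = 237.50.

237.50 dollars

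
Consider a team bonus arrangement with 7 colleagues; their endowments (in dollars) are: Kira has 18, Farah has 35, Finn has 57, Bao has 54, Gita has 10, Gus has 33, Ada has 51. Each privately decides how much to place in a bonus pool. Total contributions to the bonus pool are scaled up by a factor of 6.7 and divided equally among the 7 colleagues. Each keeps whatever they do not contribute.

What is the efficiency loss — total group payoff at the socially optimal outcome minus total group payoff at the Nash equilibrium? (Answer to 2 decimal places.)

The private return per contributed unit is 6.7/7 = 0.9571 < 1 for every player regardless of endowment, so the Nash equilibrium is zero contribution and the group total is Σ E_j = 18 + 35 + 57 + 54 + 10 + 33 + 51 = 258.
Each contributed unit returns 6.700 to the group, so the social optimum is full contribution by everyone: group total = 6.700 × 258 = 1728.60.
Efficiency loss = (6.700 − 1) × 258 = 1470.60.

1470.60 dollars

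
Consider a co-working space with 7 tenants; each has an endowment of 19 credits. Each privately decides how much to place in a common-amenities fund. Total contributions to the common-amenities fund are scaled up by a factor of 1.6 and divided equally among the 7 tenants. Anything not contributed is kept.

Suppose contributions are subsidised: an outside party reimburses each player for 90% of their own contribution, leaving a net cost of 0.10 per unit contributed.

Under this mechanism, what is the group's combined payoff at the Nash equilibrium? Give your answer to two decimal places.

Under the mechanism each unit contributed yields (1.6/7) / 0.10 = 2.2857 back to its contributor per unit of net cost, which exceeds 1, making full contribution the dominant choice for everyone.
So the Nash equilibrium is full contribution by all 7; the group earns 7 × (19 × 0.90 + 1.6 × 19) = 332.50.

332.50 credits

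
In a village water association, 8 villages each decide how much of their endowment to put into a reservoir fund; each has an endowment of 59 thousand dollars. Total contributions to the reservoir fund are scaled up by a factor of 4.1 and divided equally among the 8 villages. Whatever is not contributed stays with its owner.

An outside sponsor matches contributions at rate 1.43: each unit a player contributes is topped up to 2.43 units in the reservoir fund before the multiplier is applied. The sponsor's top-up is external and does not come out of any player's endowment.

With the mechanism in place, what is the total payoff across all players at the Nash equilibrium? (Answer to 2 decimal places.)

Under the mechanism each unit contributed yields 4.1 × 2.43 / 8 = 1.2454 back to its contributor per unit of net cost, which exceeds 1, making full contribution the dominant choice for everyone.
At the Nash equilibrium everyone contributes 59. Group total payoff = 4.1 × 2.43 × 472 = 4702.54.

4702.54 thousand dollars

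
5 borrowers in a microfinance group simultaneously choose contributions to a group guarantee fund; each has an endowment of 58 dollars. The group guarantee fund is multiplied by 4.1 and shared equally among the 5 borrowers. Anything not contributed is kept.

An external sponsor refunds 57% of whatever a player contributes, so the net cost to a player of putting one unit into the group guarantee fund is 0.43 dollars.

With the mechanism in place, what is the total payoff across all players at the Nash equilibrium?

1354.30 dollars

Under the mechanism each unit contributed yields (4.1/5) / 0.43 = 1.9070 back to its contributor per unit of net cost, which exceeds 1, making full contribution the dominant choice for everyone.
At the Nash equilibrium everyone contributes 58. Group total payoff = 5 × (58 × 0.57 + 4.1 × 58) = 1354.30.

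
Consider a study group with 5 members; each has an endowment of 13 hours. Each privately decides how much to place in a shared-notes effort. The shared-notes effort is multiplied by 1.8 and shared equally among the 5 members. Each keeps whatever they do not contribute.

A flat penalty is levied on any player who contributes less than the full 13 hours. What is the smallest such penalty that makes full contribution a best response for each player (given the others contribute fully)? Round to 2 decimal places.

Given the others contribute fully, the best deviation is to contribute 0 (any partial contribution still incurs the fine and gives up units whose private return 0.3600 is below 1).
Deviating from 13 to 0 saves 13 hours but forfeits the deviator's share of the drop in the shared-notes effort: 1.8/5 × 13 = 4.68.
So the deviation gain is 13 − 4.68 = 8.32, and the fine must be at least 8.32 hours to wipe it out.

8.32 hours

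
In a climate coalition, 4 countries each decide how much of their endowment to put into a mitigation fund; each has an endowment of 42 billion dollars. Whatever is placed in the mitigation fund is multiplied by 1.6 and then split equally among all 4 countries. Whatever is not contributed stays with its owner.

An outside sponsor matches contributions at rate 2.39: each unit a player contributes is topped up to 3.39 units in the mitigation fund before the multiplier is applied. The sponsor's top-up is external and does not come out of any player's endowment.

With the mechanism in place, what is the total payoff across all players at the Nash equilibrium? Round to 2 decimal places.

911.23 billion dollars

With the mechanism, a contributed unit returns 1.6 × 3.39 / 4 = 1.3560 per unit of net cost to the contributor — now above 1 — so contributing fully is weakly dominant for every player.
So the Nash equilibrium is full contribution by all 4; the group earns 1.6 × 3.39 × 168 = 911.23.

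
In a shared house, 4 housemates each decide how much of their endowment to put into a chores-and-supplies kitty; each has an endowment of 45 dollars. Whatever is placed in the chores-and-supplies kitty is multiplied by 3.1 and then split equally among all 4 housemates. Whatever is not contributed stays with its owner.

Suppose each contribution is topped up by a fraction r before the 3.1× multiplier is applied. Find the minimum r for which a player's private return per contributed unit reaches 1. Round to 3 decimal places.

With matching at rate r, one contributed unit becomes (1 + r) in the chores-and-supplies kitty and returns 3.1 × (1 + r) / 4 to the contributor.
Setting this equal to 1: 1 + r = 4/3.1 = 1.2903.
So the minimum matching rate is r = 1.2903 − 1 = 0.290.

0.290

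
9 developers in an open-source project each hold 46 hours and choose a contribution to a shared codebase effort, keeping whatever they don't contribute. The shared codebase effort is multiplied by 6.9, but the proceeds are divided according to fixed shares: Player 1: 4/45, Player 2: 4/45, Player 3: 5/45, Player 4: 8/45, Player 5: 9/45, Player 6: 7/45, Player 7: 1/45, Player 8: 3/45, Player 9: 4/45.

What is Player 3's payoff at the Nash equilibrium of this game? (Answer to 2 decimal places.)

Player j's private return per contributed unit is 6.9 × (j's share). Contributing is weakly dominant for j when that share is at least 1/6.9 = 0.1449, and contributing 0 is dominant otherwise.
Player 4, Player 5 and Player 6 clear that bar, contributing 46 each; the remaining 6 contribute 0. Total contributed: 138.
Player 3 keeps 46 and receives 6.9 × 138 × 5/45 = 105.80 from the shared codebase effort, for a payoff of 151.80.

151.80 hours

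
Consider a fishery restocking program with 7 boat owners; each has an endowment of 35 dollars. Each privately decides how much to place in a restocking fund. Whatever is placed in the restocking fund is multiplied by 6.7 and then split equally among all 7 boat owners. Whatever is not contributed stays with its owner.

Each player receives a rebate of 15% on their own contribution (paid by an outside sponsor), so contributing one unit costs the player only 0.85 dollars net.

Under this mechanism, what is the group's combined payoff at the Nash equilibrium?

The effective private return per unit is now (6.7/7) / 0.85 = 1.1261 > 1, so every player's dominant strategy flips to full contribution.
So the Nash equilibrium is full contribution by all 7; the group earns 7 × (35 × 0.15 + 6.7 × 35) = 1678.25.

1678.25 dollars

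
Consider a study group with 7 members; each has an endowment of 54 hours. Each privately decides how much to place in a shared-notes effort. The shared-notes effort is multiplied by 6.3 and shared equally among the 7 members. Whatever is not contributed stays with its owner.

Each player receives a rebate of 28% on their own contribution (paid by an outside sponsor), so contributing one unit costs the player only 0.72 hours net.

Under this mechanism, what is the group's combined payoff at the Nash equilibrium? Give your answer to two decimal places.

Under the mechanism each unit contributed yields (6.3/7) / 0.72 = 1.2500 back to its contributor per unit of net cost, which exceeds 1, making full contribution the dominant choice for everyone.
So the Nash equilibrium is full contribution by all 7; the group earns 7 × (54 × 0.28 + 6.3 × 54) = 2487.24.

2487.24 hours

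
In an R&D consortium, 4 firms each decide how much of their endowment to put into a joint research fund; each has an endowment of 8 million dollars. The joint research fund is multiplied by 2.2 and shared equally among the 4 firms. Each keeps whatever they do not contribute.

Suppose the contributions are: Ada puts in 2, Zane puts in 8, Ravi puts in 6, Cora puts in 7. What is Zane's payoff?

12.65 million dollars

Total contributed: 2 + 8 + 6 + 7 = 23.
Each receives 2.2 × 23 / 4 = 12.65 from the joint research fund.
Zane keeps 8 − 8 = 0, so Zane's payoff is 0 + 12.65 = 12.65.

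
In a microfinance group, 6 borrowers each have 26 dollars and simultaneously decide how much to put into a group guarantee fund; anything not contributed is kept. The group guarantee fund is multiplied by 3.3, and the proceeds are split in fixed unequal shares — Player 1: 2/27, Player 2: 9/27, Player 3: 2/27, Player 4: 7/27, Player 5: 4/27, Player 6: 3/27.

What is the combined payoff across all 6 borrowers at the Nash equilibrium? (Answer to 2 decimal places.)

Player j's private return per contributed unit is 3.3 × (j's share). Contributing is weakly dominant for j when that share is at least 1/3.3 = 0.3030, and contributing 0 is dominant otherwise.
Player 2 alone (share 9/27) is above the threshold, contributing 26; the remaining 5 contribute 0. Total contributed: 26.
The group guarantee fund pays out 3.3 × 26 = 85.80 in total (split across the unequal shares, but the aggregate is all that matters for the group sum).
The 5 free-riders keep 26 each, adding 130. Group total = 130 + 85.80 = 215.80.

215.80 dollars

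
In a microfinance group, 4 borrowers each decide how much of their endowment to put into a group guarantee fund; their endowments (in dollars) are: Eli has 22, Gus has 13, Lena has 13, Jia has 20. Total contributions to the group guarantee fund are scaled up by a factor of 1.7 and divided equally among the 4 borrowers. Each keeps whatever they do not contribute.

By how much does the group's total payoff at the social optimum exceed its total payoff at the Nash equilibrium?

47.60 dollars

The private return per contributed unit is 1.7/4 = 0.4250 < 1 for every player regardless of endowment, so the Nash equilibrium is zero contribution and the group total is Σ E_j = 22 + 13 + 13 + 20 = 68.
Each contributed unit returns 1.700 to the group, so the social optimum is full contribution by everyone: group total = 1.700 × 68 = 115.60.
Efficiency loss = (1.700 − 1) × 68 = 47.60.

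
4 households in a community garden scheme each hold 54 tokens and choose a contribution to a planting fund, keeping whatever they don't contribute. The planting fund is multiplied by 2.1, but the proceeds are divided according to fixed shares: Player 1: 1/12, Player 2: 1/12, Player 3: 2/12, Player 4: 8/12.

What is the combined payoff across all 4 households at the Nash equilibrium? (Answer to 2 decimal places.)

Player j's private return per contributed unit is 2.1 × (j's share). Contributing is weakly dominant for j when that share is at least 1/2.1 = 0.4762, and contributing 0 is dominant otherwise.
Player 4 alone (share 8/12) is above the threshold, contributing 54; the remaining 3 contribute 0. Total contributed: 54.
The planting fund pays out 2.1 × 54 = 113.40 in total (split across the unequal shares, but the aggregate is all that matters for the group sum).
The 3 free-riders keep 54 each, adding 162. Group total = 162 + 113.40 = 275.40.

275.40 tokens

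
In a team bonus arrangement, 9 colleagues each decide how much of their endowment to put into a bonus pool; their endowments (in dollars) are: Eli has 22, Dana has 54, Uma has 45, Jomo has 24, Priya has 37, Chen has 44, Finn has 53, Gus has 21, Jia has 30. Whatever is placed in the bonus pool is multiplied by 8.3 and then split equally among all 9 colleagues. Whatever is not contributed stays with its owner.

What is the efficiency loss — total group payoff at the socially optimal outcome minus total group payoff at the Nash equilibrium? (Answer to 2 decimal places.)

The private return per contributed unit is 8.3/9 = 0.9222 < 1 for every player regardless of endowment, so the Nash equilibrium is zero contribution and the group total is Σ E_j = 22 + 54 + 45 + 24 + 37 + 44 + 53 + 21 + 30 = 330.
Each contributed unit returns 8.300 to the group, so the social optimum is full contribution by everyone: group total = 8.300 × 330 = 2739.00.
Efficiency loss = (8.300 − 1) × 330 = 2409.00.

2409.00 dollars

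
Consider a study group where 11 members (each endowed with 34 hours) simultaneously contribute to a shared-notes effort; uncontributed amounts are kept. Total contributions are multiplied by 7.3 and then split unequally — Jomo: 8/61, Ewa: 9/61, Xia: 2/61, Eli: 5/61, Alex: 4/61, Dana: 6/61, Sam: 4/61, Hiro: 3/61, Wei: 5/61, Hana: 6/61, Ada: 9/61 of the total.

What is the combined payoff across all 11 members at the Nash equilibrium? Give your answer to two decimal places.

Player j's private return per contributed unit is 7.3 × (j's share). Contributing is weakly dominant for j when that share is at least 1/7.3 = 0.1370, and contributing 0 is dominant otherwise.
Ewa and Ada are above the threshold, contributing 34 each; the remaining 9 contribute 0. Total contributed: 68.
The shared-notes effort pays out 7.3 × 68 = 496.40 in total (split across the unequal shares, but the aggregate is all that matters for the group sum).
The 9 free-riders keep 34 each, adding 306. Group total = 306 + 496.40 = 802.40.

802.40 hours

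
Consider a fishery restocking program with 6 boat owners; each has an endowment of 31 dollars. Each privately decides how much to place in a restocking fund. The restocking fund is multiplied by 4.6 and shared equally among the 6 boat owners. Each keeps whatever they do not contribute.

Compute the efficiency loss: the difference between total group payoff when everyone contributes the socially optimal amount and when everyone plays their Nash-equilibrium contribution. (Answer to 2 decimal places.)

Each contributed unit returns 4.6/6 = 0.7667 to its contributor — below 1 — so contributing 0 is dominant for every player. At the Nash equilibrium everyone keeps their 31, and the group total is 6 × 31 = 186.
Each contributed unit returns 4.600 to the group as a whole (0.7667 to each of 6 players), which exceeds 1, so the social optimum is full contribution: group total = 4.600 × 186 = 855.60.
Efficiency loss = 855.60 − 186 = 669.60.

669.60 dollars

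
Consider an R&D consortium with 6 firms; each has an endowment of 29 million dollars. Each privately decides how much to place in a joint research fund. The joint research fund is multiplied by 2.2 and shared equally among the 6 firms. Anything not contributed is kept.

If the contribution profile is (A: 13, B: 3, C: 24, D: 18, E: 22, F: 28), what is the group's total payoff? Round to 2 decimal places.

Total contributed: 13 + 3 + 24 + 18 + 22 + 28 = 108; total kept: 6 × 29 − 108 = 66.
The joint research fund pays out 2.2 × 108 = 237.60 in aggregate.
Group total = 66 + 237.60 = 303.60.

303.60 million dollars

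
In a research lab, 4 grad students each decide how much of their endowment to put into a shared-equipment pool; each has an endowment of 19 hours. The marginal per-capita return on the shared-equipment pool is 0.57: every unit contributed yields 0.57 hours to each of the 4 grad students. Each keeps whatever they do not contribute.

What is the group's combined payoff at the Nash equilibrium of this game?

The private return per contributed unit is 0.57 < 1, so contributing 0 is dominant for every player. At the Nash equilibrium everyone keeps their 19, and the group total is 4 × 19 = 76.

76.00 hours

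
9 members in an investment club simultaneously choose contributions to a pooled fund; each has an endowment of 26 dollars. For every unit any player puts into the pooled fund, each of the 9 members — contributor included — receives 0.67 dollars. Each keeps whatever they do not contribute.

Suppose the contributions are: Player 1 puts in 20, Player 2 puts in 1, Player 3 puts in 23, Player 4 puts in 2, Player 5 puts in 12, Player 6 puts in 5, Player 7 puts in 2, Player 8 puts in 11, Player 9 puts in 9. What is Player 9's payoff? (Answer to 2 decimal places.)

73.95 dollars

Total contributed: 20 + 1 + 23 + 2 + 12 + 5 + 2 + 11 + 9 = 85.
Each receives 0.67 × 85 = 56.95 from the pooled fund.
Player 9 keeps 26 − 9 = 17, so Player 9's payoff is 17 + 56.95 = 73.95.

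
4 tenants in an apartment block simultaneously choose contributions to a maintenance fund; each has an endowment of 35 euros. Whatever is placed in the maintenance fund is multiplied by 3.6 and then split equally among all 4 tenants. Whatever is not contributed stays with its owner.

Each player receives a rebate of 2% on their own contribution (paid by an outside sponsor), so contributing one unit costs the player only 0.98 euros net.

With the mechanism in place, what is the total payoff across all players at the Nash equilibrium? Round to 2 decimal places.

140.00 euros

With the mechanism, a contributed unit returns (3.6/4) / 0.98 = 0.9184 per unit of net cost — still below 1 — so contributing 0 remains dominant for every player.
Everyone keeps their endowment and the group total is 4 × 35 = 140.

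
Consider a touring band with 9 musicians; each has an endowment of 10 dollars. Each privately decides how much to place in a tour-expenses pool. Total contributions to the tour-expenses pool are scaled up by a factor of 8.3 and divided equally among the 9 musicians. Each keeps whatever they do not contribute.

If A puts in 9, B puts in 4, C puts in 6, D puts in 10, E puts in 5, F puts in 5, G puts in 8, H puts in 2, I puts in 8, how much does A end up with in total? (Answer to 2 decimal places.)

53.57 dollars

Total contributed: 9 + 4 + 6 + 10 + 5 + 5 + 8 + 2 + 8 = 57.
Each receives 8.3 × 57 / 9 = 52.57 from the tour-expenses pool.
A keeps 10 − 9 = 1, so A's payoff is 1 + 52.57 = 53.57.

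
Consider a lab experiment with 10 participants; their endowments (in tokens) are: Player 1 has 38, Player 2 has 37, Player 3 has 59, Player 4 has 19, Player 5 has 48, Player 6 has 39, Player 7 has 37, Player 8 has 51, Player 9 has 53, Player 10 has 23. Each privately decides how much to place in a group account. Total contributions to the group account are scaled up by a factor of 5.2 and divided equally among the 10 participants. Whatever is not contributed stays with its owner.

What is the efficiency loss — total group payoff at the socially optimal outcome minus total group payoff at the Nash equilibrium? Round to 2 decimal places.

The private return per contributed unit is 5.2/10 = 0.5200 < 1 for every player regardless of endowment, so the Nash equilibrium is zero contribution and the group total is Σ E_j = 38 + 37 + 59 + 19 + 48 + 39 + 37 + 51 + 53 + 23 = 404.
Each contributed unit returns 5.200 to the group, so the social optimum is full contribution by everyone: group total = 5.200 × 404 = 2100.80.
Efficiency loss = (5.200 − 1) × 404 = 1696.80.

1696.80 tokens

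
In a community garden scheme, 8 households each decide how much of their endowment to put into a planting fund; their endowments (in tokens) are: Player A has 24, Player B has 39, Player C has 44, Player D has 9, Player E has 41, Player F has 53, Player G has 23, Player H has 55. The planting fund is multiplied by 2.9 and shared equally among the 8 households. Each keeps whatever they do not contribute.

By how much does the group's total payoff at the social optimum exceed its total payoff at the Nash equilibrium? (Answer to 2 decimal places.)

The private return per contributed unit is 2.9/8 = 0.3625 < 1 for every player regardless of endowment, so the Nash equilibrium is zero contribution and the group total is Σ E_j = 24 + 39 + 44 + 9 + 41 + 53 + 23 + 55 = 288.
Each contributed unit returns 2.900 to the group, so the social optimum is full contribution by everyone: group total = 2.900 × 288 = 835.20.
Efficiency loss = (2.900 − 1) × 288 = 547.20.

547.20 tokens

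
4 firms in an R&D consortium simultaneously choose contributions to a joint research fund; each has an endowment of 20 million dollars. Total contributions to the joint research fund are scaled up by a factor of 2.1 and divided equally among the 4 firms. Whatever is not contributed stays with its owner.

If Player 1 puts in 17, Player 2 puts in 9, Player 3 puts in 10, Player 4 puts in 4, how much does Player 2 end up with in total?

Total contributed: 17 + 9 + 10 + 4 = 40.
Each receives 2.1 × 40 / 4 = 21.00 from the joint research fund.
Player 2 keeps 20 − 9 = 11, so Player 2's payoff is 11 + 21.00 = 32.00.

32.00 million dollars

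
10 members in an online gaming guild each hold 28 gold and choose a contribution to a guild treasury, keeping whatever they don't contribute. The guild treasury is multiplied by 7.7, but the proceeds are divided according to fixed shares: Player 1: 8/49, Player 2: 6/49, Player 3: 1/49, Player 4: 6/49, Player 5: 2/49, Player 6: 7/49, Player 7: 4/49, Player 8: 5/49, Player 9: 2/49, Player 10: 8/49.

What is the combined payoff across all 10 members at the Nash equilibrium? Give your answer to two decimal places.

Player j's private return per contributed unit is 7.7 × (j's share). Contributing is weakly dominant for j when that share is at least 1/7.7 = 0.1299, and contributing 0 is dominant otherwise.
The shares above 0.1299 belong to Player 1, Player 6 and Player 10, contributing 28 each; the remaining 7 contribute 0. Total contributed: 84.
The guild treasury pays out 7.7 × 84 = 646.80 in total (split across the unequal shares, but the aggregate is all that matters for the group sum).
The 7 free-riders keep 28 each, adding 196. Group total = 196 + 646.80 = 842.80.

842.80 gold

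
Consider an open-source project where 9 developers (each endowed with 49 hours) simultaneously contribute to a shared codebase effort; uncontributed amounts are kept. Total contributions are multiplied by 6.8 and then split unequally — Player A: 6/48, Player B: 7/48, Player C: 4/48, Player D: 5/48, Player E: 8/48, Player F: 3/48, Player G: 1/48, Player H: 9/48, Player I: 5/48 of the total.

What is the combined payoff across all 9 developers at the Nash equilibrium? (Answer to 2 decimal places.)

1009.40 hours

A player with share s gets back 6.8·s per unit contributed, so full contribution is dominant for anyone with s > 1/6.8 = 0.1471 and zero contribution is dominant for anyone below.
Player E and Player H are above the threshold, contributing 49 each; the remaining 7 contribute 0. Total contributed: 98.
The shared codebase effort pays out 6.8 × 98 = 666.40 in total (split across the unequal shares, but the aggregate is all that matters for the group sum).
The 7 free-riders keep 49 each, adding 343. Group total = 343 + 666.40 = 1009.40.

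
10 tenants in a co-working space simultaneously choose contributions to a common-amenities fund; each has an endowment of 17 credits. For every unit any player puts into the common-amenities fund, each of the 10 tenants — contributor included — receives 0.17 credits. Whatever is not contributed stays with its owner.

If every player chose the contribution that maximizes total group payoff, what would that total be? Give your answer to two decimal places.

289.00 credits

Each contributed unit returns 1.700 to the group as a whole (0.17 to each of 10 players), which exceeds 1, so the social optimum is full contribution: group total = 1.700 × 170 = 289.00.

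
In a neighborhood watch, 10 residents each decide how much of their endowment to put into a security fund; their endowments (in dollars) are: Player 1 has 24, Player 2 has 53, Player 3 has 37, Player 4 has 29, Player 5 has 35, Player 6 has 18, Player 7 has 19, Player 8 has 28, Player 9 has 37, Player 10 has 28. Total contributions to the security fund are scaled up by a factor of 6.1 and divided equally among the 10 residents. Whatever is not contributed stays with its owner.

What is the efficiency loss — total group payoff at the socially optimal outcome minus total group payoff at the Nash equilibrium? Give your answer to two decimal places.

1570.80 dollars

The private return per contributed unit is 6.1/10 = 0.6100 < 1 for every player regardless of endowment, so the Nash equilibrium is zero contribution and the group total is Σ E_j = 24 + 53 + 37 + 29 + 35 + 18 + 19 + 28 + 37 + 28 = 308.
Each contributed unit returns 6.100 to the group, so the social optimum is full contribution by everyone: group total = 6.100 × 308 = 1878.80.
Efficiency loss = (6.100 − 1) × 308 = 1570.80.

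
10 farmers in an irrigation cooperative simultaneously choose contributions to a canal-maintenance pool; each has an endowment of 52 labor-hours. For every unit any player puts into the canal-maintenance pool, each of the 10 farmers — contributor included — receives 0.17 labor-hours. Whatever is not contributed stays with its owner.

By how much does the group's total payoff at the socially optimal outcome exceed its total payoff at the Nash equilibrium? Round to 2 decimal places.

The private return per contributed unit is 0.17 < 1, so contributing 0 is dominant for every player. At the Nash equilibrium everyone keeps their 52, and the group total is 10 × 52 = 520.
Each contributed unit returns 1.700 to the group as a whole (0.17 to each of 10 players), which exceeds 1, so the social optimum is full contribution: group total = 1.700 × 520 = 884.00.
Efficiency loss = 884.00 − 520 = 364.00.

364.00 labor-hours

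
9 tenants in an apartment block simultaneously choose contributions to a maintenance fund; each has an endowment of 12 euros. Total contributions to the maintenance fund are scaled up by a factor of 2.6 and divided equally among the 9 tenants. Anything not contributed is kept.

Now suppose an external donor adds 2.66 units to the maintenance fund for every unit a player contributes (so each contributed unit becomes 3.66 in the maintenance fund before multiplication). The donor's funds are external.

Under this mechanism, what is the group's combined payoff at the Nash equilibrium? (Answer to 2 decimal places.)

With the mechanism, a contributed unit returns 2.6 × 3.66 / 9 = 1.0573 per unit of net cost to the contributor — now above 1 — so contributing fully is weakly dominant for every player.
At the Nash equilibrium everyone contributes 12. Group total payoff = 2.6 × 3.66 × 108 = 1027.73.

1027.73 euros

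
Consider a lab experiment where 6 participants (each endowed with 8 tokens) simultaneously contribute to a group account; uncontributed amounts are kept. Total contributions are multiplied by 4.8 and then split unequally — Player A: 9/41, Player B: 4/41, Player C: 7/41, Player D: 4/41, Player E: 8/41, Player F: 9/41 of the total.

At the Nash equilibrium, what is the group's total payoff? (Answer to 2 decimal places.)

For player j, contributing a unit is worthwhile iff 4.8 × (j's share) ≥ 1, i.e. iff j's share is at least 0.2083.
Player A and Player F clear that bar, contributing 8 each; the remaining 4 contribute 0. Total contributed: 16.
The group account pays out 4.8 × 16 = 76.80 in total (split across the unequal shares, but the aggregate is all that matters for the group sum).
The 4 free-riders keep 8 each, adding 32. Group total = 32 + 76.80 = 108.80.

108.80 tokens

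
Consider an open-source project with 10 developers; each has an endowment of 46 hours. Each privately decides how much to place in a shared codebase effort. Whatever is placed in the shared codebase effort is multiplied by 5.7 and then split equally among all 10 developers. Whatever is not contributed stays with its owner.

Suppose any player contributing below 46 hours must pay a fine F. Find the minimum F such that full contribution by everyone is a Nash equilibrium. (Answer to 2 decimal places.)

19.78 hours

Given the others contribute fully, the best deviation is to contribute 0 (any partial contribution still incurs the fine and gives up units whose private return 0.5700 is below 1).
Deviating from 46 to 0 saves 46 hours but forfeits the deviator's share of the drop in the shared codebase effort: 5.7/10 × 46 = 26.22.
So the deviation gain is 46 − 26.22 = 19.78, and the fine must be at least 19.78 hours to wipe it out.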